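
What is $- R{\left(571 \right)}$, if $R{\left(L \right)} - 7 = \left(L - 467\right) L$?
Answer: $-59391$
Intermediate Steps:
$R{\left(L \right)} = 7 + L \left(-467 + L\right)$ ($R{\left(L \right)} = 7 + \left(L - 467\right) L = 7 + \left(-467 + L\right) L = 7 + L \left(-467 + L\right)$)
$- R{\left(571 \right)} = - (7 + 571^{2} - 266657) = - (7 + 326041 - 266657) = \left(-1\right) 59391 = -59391$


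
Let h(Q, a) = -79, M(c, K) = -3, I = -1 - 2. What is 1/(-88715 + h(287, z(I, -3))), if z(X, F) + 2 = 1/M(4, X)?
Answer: -1/88794 ≈ -1.1262e-5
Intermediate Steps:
I = -3
z(X, F) = -7/3 (z(X, F) = -2 + 1/(-3) = -2 - 1/3 = -7/3)
1/(-88715 + h(287, z(I, -3))) = 1/(-88715 - 79) = 1/(-88794) = -1/88794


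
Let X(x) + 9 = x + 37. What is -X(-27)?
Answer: -1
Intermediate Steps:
X(x) = 28 + x (X(x) = -9 + (x + 37) = -9 + (37 + x) = 28 + x)
-X(-27) = -(28 - 27) = -1*1 = -1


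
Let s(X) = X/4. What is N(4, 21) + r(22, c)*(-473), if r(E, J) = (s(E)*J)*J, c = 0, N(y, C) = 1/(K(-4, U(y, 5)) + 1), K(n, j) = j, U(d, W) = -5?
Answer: -1/4 ≈ -0.25000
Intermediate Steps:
N(y, C) = -1/4 (N(y, C) = 1/(-5 + 1) = 1/(-4) = -1/4)
s(X) = X/4 (s(X) = X*(1/4) = X/4)
r(E, J) = E*J**2/4 (r(E, J) = ((E/4)*J)*J = (E*J/4)*J = E*J**2/4)
N(4, 21) + r(22, c)*(-473) = -1/4 + ((1/4)*22*0**2)*(-473) = -1/4 + ((1/4)*22*0)*(-473) = -1/4 + 0*(-473) = -1/4 + 0 = -1/4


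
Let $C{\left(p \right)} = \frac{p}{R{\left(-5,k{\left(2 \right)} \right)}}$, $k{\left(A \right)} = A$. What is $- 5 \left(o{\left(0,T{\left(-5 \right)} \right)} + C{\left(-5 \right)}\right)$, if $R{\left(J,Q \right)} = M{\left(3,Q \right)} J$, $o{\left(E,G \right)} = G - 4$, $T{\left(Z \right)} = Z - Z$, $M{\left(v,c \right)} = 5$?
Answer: $19$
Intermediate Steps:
$T{\left(Z \right)} = 0$
$o{\left(E,G \right)} = -4 + G$ ($o{\left(E,G \right)} = G - 4 = -4 + G$)
$R{\left(J,Q \right)} = 5 J$
$C{\left(p \right)} = - \frac{p}{25}$ ($C{\left(p \right)} = \frac{p}{5 \left(-5\right)} = \frac{p}{-25} = p \left(- \frac{1}{25}\right) = - \frac{p}{25}$)
$- 5 \left(o{\left(0,T{\left(-5 \right)} \right)} + C{\left(-5 \right)}\right) = - 5 \left(\left(-4 + 0\right) - - \frac{1}{5}\right) = - 5 \left(-4 + \frac{1}{5}\right) = \left(-5\right) \left(- \frac{19}{5}\right) = 19$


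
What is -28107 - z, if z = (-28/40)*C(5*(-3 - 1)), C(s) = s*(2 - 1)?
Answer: -28121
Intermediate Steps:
C(s) = s (C(s) = s*1 = s)
z = 14 (z = (-28/40)*(5*(-3 - 1)) = (-28*1/40)*(5*(-4)) = -7/10*(-20) = 14)
-28107 - z = -28107 - 1*14 = -28107 - 14 = -28121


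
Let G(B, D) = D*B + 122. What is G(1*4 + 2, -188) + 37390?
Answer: 36384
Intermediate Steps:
G(B, D) = 122 + B*D (G(B, D) = B*D + 122 = 122 + B*D)
G(1*4 + 2, -188) + 37390 = (122 + (1*4 + 2)*(-188)) + 37390 = (122 + (4 + 2)*(-188)) + 37390 = (122 + 6*(-188)) + 37390 = (122 - 1128) + 37390 = -1006 + 37390 = 36384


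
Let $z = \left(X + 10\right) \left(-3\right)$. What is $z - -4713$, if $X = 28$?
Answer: $4599$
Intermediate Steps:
$z = -114$ ($z = \left(28 + 10\right) \left(-3\right) = 38 \left(-3\right) = -114$)
$z - -4713 = -114 - -4713 = -114 + 4713 = 4599$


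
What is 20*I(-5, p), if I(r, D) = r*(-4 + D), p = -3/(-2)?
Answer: 250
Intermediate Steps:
p = 3/2 (p = -3*(-½) = 3/2 ≈ 1.5000)
20*I(-5, p) = 20*(-5*(-4 + 3/2)) = 20*(-5*(-5/2)) = 20*(25/2) = 250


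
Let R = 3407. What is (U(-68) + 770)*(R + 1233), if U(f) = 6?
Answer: 3600640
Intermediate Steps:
(U(-68) + 770)*(R + 1233) = (6 + 770)*(3407 + 1233) = 776*4640 = 3600640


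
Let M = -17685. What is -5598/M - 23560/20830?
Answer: -3333914/4093095 ≈ -0.81452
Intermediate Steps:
-5598/M - 23560/20830 = -5598/(-17685) - 23560/20830 = -5598*(-1/17685) - 23560*1/20830 = 622/1965 - 2356/2083 = -3333914/4093095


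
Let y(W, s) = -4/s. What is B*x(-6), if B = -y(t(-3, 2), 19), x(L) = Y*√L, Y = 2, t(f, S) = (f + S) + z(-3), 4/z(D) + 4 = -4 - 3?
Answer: 8*I*√6/19 ≈ 1.0314*I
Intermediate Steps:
z(D) = -4/11 (z(D) = 4/(-4 + (-4 - 3)) = 4/(-4 - 7) = 4/(-11) = 4*(-1/11) = -4/11)
t(f, S) = -4/11 + S + f (t(f, S) = (f + S) - 4/11 = (S + f) - 4/11 = -4/11 + S + f)
x(L) = 2*√L
B = 4/19 (B = -(-4)/19 = -1*(-4/19) = 4/19 ≈ 0.21053)
B*x(-6) = 4*(2*√(-6))/19 = 4*(2*(I*√6))/19 = 4*(2*I*√6)/19 = 8*I*√6/19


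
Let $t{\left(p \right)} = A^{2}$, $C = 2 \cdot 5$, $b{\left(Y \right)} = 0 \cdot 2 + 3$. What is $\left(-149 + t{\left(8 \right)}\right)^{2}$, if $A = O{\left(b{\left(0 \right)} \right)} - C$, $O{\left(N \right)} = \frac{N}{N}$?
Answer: $4624$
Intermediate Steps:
$b{\left(Y \right)} = 3$ ($b{\left(Y \right)} = 0 + 3 = 3$)
$O{\left(N \right)} = 1$
$C = 10$
$A = -9$ ($A = 1 - 10 = -9$)
$t{\left(p \right)} = 81$ ($t{\left(p \right)} = \left(-9\right)^{2} = 81$)
$\left(-149 + t{\left(8 \right)}\right)^{2} = \left(-149 + 81\right)^{2} = \left(-68\right)^{2} = 4624$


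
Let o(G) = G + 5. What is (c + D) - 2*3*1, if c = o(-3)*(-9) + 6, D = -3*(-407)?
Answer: 1203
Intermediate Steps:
o(G) = 5 + G
D = 1221
c = -12 (c = (5 - 3)*(-9) + 6 = 2*(-9) + 6 = -18 + 6 = -12)
(c + D) - 2*3*1 = (-12 + 1221) - 2*3*1 = 1209 - 6*1 = 1209 - 6 = 1203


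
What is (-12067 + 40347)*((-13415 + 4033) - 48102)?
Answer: -1625647520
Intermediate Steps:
(-12067 + 40347)*((-13415 + 4033) - 48102) = 28280*(-9382 - 48102) = 28280*(-57484) = -1625647520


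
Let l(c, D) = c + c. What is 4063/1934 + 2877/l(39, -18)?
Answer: 490086/12571 ≈ 38.985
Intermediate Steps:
l(c, D) = 2*c
4063/1934 + 2877/l(39, -18) = 4063/1934 + 2877/((2*39)) = 4063*(1/1934) + 2877/78 = 4063/1934 + 2877*(1/78) = 4063/1934 + 959/26 = 490086/12571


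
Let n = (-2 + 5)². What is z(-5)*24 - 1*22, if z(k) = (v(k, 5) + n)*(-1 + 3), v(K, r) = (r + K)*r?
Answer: 410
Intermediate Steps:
v(K, r) = r*(K + r) (v(K, r) = (K + r)*r = r*(K + r))
n = 9 (n = 3² = 9)
z(k) = 68 + 10*k (z(k) = (5*(k + 5) + 9)*(-1 + 3) = (5*(5 + k) + 9)*2 = ((25 + 5*k) + 9)*2 = (34 + 5*k)*2 = 68 + 10*k)
z(-5)*24 - 1*22 = (68 + 10*(-5))*24 - 1*22 = (68 - 50)*24 - 22 = 18*24 - 22 = 432 - 22 = 410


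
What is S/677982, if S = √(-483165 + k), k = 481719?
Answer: I*√1446/677982 ≈ 5.6088e-5*I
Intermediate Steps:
S = I*√1446 (S = √(-483165 + 481719) = √(-1446) = I*√1446 ≈ 38.026*I)
S/677982 = (I*√1446)/677982 = (I*√1446)*(1/677982) = I*√1446/677982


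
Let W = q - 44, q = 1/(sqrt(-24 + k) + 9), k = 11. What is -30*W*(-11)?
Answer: 330*(-44*sqrt(13) + 395*I)/(sqrt(13) - 9*I) ≈ -14488.0 - 12.658*I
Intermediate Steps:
q = 1/(9 + I*sqrt(13)) (q = 1/(sqrt(-24 + 11) + 9) = 1/(sqrt(-13) + 9) = 1/(I*sqrt(13) + 9) = 1/(9 + I*sqrt(13)) ≈ 0.095745 - 0.038357*I)
W = -4127/94 - I*sqrt(13)/94 (W = (9/94 - I*sqrt(13)/94) - 44 = -4127/94 - I*sqrt(13)/94 ≈ -43.904 - 0.038357*I)
-30*W*(-11) = -30*(-44*sqrt(13) + 395*I)/(sqrt(13) - 9*I)*(-11) = 330*(-44*sqrt(13) + 395*I)/(sqrt(13) - 9*I)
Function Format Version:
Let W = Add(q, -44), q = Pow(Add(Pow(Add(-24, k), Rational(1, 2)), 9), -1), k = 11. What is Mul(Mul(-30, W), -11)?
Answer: Mul(330, Pow(Add(Pow(13, Rational(1, 2)), Mul(-9, I)), -1), Add(Mul(-44, Pow(13, Rational(1, 2))), Mul(395, I))) ≈ Add(-14488., Mul(-12.658, I))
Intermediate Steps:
q = Pow(Add(9, Mul(I, Pow(13, Rational(1, 2)))), -1) (q = Pow(Add(Pow(Add(-24, 11), Rational(1, 2)), 9), -1) = Pow(Add(Pow(-13, Rational(1, 2)), 9), -1) = Pow(Add(Mul(I, Pow(13, Rational(1, 2))), 9), -1) = Pow(Add(9, Mul(I, Pow(13, Rational(1, 2)))), -1) ≈ Add(0.095745, Mul(-0.038357, I)))
W = Add(Rational(-4127, 94), Mul(Rational(-1, 94), I, Pow(13, Rational(1, 2)))) (W = Add(Add(Rational(9, 94), Mul(Rational(-1, 94), I, Pow(13, Rational(1, 2)))), -44) = Add(Rational(-4127, 94), Mul(Rational(-1, 94), I, Pow(13, Rational(1, 2)))) ≈ Add(-43.904, Mul(-0.038357, I)))
Mul(Mul(-30, W), -11) = Mul(Mul(-30, Mul(Pow(Add(Pow(13, Rational(1, 2)), Mul(-9, I)), -1), Add(Mul(-44, Pow(13, Rational(1, 2))), Mul(395, I)))), -11) = Mul(Mul(-30, Pow(Add(Pow(13, Rational(1, 2)), Mul(-9, I)), -1), Add(Mul(-44, Pow(13, Rational(1, 2))), Mul(395, I))), -11) = Mul(330, Pow(Add(Pow(13, Rational(1, 2)), Mul(-9, I)), -1), Add(Mul(-44, Pow(13, Rational(1, 2))), Mul(395, I)))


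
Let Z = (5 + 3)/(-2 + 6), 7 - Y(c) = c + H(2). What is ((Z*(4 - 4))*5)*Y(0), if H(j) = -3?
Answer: 0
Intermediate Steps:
Y(c) = 10 - c (Y(c) = 7 - (c - 3) = 7 - (-3 + c) = 7 + (3 - c) = 10 - c)
Z = 2 (Z = 8/4 = 8*(¼) = 2)
((Z*(4 - 4))*5)*Y(0) = ((2*(4 - 4))*5)*(10 - 1*0) = ((2*0)*5)*(10 + 0) = (0*5)*10 = 0*10 = 0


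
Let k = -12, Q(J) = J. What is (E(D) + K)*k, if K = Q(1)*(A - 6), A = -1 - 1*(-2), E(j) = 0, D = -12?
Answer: 60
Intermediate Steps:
A = 1 (A = -1 + 2 = 1)
K = -5 (K = 1*(1 - 6) = 1*(-5) = -5)
(E(D) + K)*k = (0 - 5)*(-12) = -5*(-12) = 60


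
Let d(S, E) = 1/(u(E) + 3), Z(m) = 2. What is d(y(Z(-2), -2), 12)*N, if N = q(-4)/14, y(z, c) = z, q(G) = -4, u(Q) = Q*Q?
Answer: -2/1029 ≈ -0.0019436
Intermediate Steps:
u(Q) = Q**2
d(S, E) = 1/(3 + E**2) (d(S, E) = 1/(E**2 + 3) = 1/(3 + E**2))
N = -2/7 (N = -4/14 = -4*1/14 = -2/7 ≈ -0.28571)
d(y(Z(-2), -2), 12)*N = -2/7/(3 + 12**2) = -2/7/(3 + 144) = -2/7/147 = (1/147)*(-2/7) = -2/1029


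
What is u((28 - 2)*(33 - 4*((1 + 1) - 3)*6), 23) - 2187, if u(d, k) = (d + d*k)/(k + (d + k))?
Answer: -413271/191 ≈ -2163.7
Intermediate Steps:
u(d, k) = (d + d*k)/(d + 2*k)
u((28 - 2)*(33 - 4*((1 + 1) - 3)*6), 23) - 2187 = ((28 - 2)*(33 - 4*((1 + 1) - 3)*6))*(1 + 23)/((28 - 2)*(33 - 4*((1 + 1) - 3)*6) + 2*23) - 2187 = (26*(33 - 4*(2 - 3)*6))*24/(26*(33 - 4*(2 - 3)*6) + 46) - 2187 = (26*(33 - 4*(-1)*6))*24/(26*(33 - 4*(-1)*6) + 46) - 2187 = (26*(33 + 4*6))*24/(26*(33 + 4*6) + 46) - 2187 = (26*(33 + 24))*24/(26*(33 + 24) + 46) - 2187 = (26*57)*24/(26*57 + 46) - 2187 = 1482*24/(1482 + 46) - 2187 = 1482*24/1528 - 2187 = 1482*(1/1528)*24 - 2187 = 4446/191 - 2187 = -413271/191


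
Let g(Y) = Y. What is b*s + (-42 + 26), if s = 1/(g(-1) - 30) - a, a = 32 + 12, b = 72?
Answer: -98776/31 ≈ -3186.3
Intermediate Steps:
a = 44
s = -1365/31 (s = 1/(-1 - 30) - 1*44 = 1/(-31) - 44 = -1/31 - 44 = -1365/31 ≈ -44.032)
b*s + (-42 + 26) = 72*(-1365/31) + (-42 + 26) = -98280/31 - 16 = -98776/31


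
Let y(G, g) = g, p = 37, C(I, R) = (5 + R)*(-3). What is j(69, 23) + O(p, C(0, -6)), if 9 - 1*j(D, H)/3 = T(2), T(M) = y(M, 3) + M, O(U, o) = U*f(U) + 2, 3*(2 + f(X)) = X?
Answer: 1189/3 ≈ 396.33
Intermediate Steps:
f(X) = -2 + X/3
C(I, R) = -15 - 3*R
O(U, o) = 2 + U*(-2 + U/3) (O(U, o) = U*(-2 + U/3) + 2 = 2 + U*(-2 + U/3))
T(M) = 3 + M
j(D, H) = 12 (j(D, H) = 27 - 3*(3 + 2) = 27 - 3*5 = 27 - 15 = 12)
j(69, 23) + O(p, C(0, -6)) = 12 + (2 + (⅓)*37*(-6 + 37)) = 12 + (2 + (⅓)*37*31) = 12 + (2 + 1147/3) = 12 + 1153/3 = 1189/3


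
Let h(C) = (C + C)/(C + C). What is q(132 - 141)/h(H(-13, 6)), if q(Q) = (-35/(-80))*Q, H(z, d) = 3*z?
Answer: -63/16 ≈ -3.9375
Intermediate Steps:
h(C) = 1 (h(C) = (2*C)/((2*C)) = (2*C)*(1/(2*C)) = 1)
q(Q) = 7*Q/16 (q(Q) = (-35*(-1/80))*Q = 7*Q/16)
q(132 - 141)/h(H(-13, 6)) = (7*(132 - 141)/16)/1 = ((7/16)*(-9))*1 = -63/16*1 = -63/16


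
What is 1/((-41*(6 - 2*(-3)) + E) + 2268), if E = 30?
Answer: 1/1806 ≈ 0.00055371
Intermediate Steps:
1/((-41*(6 - 2*(-3)) + E) + 2268) = 1/((-41*(6 - 2*(-3)) + 30) + 2268) = 1/((-41*(6 + 6) + 30) + 2268) = 1/((-41*12 + 30) + 2268) = 1/((-492 + 30) + 2268) = 1/(-462 + 2268) = 1/1806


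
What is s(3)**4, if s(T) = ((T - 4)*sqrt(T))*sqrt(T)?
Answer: 81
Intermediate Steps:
s(T) = T*(-4 + T) (s(T) = ((-4 + T)*sqrt(T))*sqrt(T) = (sqrt(T)*(-4 + T))*sqrt(T) = T*(-4 + T))
s(3)**4 = (3*(-4 + 3))**4 = (3*(-1))**4 = (-3)**4 = 81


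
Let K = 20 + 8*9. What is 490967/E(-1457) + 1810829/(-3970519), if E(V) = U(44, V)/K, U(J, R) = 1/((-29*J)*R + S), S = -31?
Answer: 333419036913940637087/3970519 ≈ 8.3974e+13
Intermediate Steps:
U(J, R) = 1/(-31 - 29*J*R) (U(J, R) = 1/((-29*J)*R - 31) = 1/(-29*J*R - 31) = 1/(-31 - 29*J*R))
K = 92 (K = 20 + 72 = 92)
E(V) = -1/(92*(31 + 1276*V)) (E(V) = -1/(31 + 29*44*V)/92 = -1/(31 + 1276*V)*(1/92) = -1/(92*(31 + 1276*V)))
490967/E(-1457) + 1810829/(-3970519) = 490967/((-1/(2852 + 117392*(-1457)))) + 1810829/(-3970519) = 490967/((-1/(2852 - 171040144))) + 1810829*(-1/3970519) = 490967/((-1/(-171037292))) - 1810829/3970519 = 490967/((-1*(-1/171037292))) - 1810829/3970519 = 490967/(1/171037292) - 1810829/3970519 = 490967*171037292 - 1810829/3970519 = 83973666141364 - 1810829/3970519 = 333419036913940637087/3970519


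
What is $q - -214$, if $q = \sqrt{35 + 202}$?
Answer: $214 + \sqrt{237} \approx 229.39$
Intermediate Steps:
$q = \sqrt{237} \approx 15.395$
$q - -214 = \sqrt{237} - -214 = \sqrt{237} + 214 = 214 + \sqrt{237}$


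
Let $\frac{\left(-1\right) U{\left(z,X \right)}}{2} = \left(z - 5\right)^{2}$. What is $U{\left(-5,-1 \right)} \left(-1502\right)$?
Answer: $300400$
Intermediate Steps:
$U{\left(z,X \right)} = - 2 \left(-5 + z\right)^{2}$ ($U{\left(z,X \right)} = - 2 \left(z - 5\right)^{2} = - 2 \left(-5 + z\right)^{2}$)
$U{\left(-5,-1 \right)} \left(-1502\right) = - 2 \left(-5 - 5\right)^{2} \left(-1502\right) = - 2 \left(-10\right)^{2} \left(-1502\right) = \left(-2\right) 100 \left(-1502\right) = \left(-200\right) \left(-1502\right) = 300400$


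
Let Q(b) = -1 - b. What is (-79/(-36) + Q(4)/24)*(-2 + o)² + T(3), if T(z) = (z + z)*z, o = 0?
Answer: 467/18 ≈ 25.944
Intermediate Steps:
T(z) = 2*z² (T(z) = (2*z)*z = 2*z²)
(-79/(-36) + Q(4)/24)*(-2 + o)² + T(3) = (-79/(-36) + (-1 - 1*4)/24)*(-2 + 0)² + 2*3² = (-79*(-1/36) + (-1 - 4)*(1/24))*(-2)² + 2*9 = (79/36 - 5*1/24)*4 + 18 = (79/36 - 5/24)*4 + 18 = (143/72)*4 + 18 = 143/18 + 18 = 467/18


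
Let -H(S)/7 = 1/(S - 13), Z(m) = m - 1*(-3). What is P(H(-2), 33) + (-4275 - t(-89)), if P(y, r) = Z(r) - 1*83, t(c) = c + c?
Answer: -4144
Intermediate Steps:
Z(m) = 3 + m (Z(m) = m + 3 = 3 + m)
H(S) = -7/(-13 + S) (H(S) = -7/(S - 13) = -7/(-13 + S))
t(c) = 2*c
P(y, r) = -80 + r (P(y, r) = (3 + r) - 1*83 = (3 + r) - 83 = -80 + r)
P(H(-2), 33) + (-4275 - t(-89)) = (-80 + 33) + (-4275 - 2*(-89)) = -47 + (-4275 - 1*(-178)) = -47 + (-4275 + 178) = -47 - 4097 = -4144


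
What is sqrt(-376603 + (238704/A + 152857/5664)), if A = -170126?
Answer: I*sqrt(45151979793043629246)/10949928 ≈ 613.66*I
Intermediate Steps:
sqrt(-376603 + (238704/A + 152857/5664)) = sqrt(-376603 + (238704/(-170126) + 152857/5664)) = sqrt(-376603 + (238704*(-1/170126) + 152857*(1/5664))) = sqrt(-376603 + (-119352/85063 + 152857/5664)) = sqrt(-376603 + 12326465263/481796832) = sqrt(-181433805856433/481796832) = I*sqrt(45151979793043629246)/10949928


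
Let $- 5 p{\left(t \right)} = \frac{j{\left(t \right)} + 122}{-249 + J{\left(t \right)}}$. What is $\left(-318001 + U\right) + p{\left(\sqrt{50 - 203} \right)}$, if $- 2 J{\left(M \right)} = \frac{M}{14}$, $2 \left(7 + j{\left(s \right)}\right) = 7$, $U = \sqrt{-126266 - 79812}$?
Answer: $- \frac{108703839299}{341835} + i \sqrt{206078} - \frac{14 i \sqrt{17}}{341835} \approx -3.18 \cdot 10^{5} + 453.96 i$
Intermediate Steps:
$U = i \sqrt{206078}$ ($U = \sqrt{-206078} = i \sqrt{206078} \approx 453.96 i$)
$j{\left(s \right)} = - \frac{7}{2}$ ($j{\left(s \right)} = -7 + \frac{1}{2} \cdot 7 = -7 + \frac{7}{2} = - \frac{7}{2}$)
$J{\left(M \right)} = - \frac{M}{28}$ ($J{\left(M \right)} = - \frac{M \frac{1}{14}}{2} = - \frac{\frac{1}{14} M}{2} = - \frac{M}{28}$)
$p{\left(t \right)} = - \frac{237}{10 \left(-249 - \frac{t}{28}\right)}$ ($p{\left(t \right)} = - \frac{\left(- \frac{7}{2} + 122\right) \frac{1}{-249 - \frac{t}{28}}}{5} = - \frac{\frac{237}{2} \frac{1}{-249 - \frac{t}{28}}}{5} = - \frac{237}{10 \left(-249 - \frac{t}{28}\right)}$)
$\left(-318001 + U\right) + p{\left(\sqrt{50 - 203} \right)} = \left(-318001 + i \sqrt{206078}\right) + \frac{3318}{5 \left(6972 + \sqrt{50 - 203}\right)} = \left(-318001 + i \sqrt{206078}\right) + \frac{3318}{5 \left(6972 + \sqrt{-153}\right)} = \left(-318001 + i \sqrt{206078}\right) + \frac{3318}{5 \left(6972 + 3 i \sqrt{17}\right)} = -318001 + \frac{3318}{5 \left(6972 + 3 i \sqrt{17}\right)} + i \sqrt{206078}$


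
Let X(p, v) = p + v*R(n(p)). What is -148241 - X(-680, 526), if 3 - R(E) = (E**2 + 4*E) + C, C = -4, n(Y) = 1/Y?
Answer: -34968096697/231200 ≈ -1.5125e+5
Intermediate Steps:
n(Y) = 1/Y
R(E) = 7 - E**2 - 4*E (R(E) = 3 - ((E**2 + 4*E) - 4) = 3 - (-4 + E**2 + 4*E) = 3 + (4 - E**2 - 4*E) = 7 - E**2 - 4*E)
X(p, v) = p + v*(7 - 1/p**2 - 4/p) (X(p, v) = p + v*(7 - (1/p)**2 - 4/p) = p + v*(7 - 1/p**2 - 4/p))
-148241 - X(-680, 526) = -148241 - (-680 + 7*526 - 1*526/(-680)**2 - 4*526/(-680)) = -148241 - (-680 + 3682 - 1*526*1/462400 - 4*526*(-1/680)) = -148241 - (-680 + 3682 - 263/231200 + 263/85) = -148241 - 1*694777497/231200 = -148241 - 694777497/231200 = -34968096697/231200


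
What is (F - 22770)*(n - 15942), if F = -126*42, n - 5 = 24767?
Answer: -247787460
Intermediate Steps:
n = 24772 (n = 5 + 24767 = 24772)
F = -5292
(F - 22770)*(n - 15942) = (-5292 - 22770)*(24772 - 15942) = -28062*8830 = -247787460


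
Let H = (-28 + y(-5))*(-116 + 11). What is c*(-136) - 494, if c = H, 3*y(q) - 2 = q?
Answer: -414614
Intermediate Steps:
y(q) = 2/3 + q/3
H = 3045 (H = (-28 + (2/3 + (1/3)*(-5)))*(-116 + 11) = (-28 + (2/3 - 5/3))*(-105) = (-28 - 1)*(-105) = -29*(-105) = 3045)
c = 3045
c*(-136) - 494 = 3045*(-136) - 494 = -414120 - 494 = -414614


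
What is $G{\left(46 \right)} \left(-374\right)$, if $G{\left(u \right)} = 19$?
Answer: $-7106$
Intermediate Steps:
$G{\left(46 \right)} \left(-374\right) = 19 \left(-374\right) = -7106$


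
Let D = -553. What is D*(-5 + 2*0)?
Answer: 2765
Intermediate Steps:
D*(-5 + 2*0) = -553*(-5 + 2*0) = -553*(-5 + 0) = -553*(-5) = 2765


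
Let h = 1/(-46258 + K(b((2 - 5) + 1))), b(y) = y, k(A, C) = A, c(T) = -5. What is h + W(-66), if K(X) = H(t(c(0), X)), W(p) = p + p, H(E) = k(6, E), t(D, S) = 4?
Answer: -6105265/46252 ≈ -132.00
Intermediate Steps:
H(E) = 6
W(p) = 2*p
K(X) = 6
h = -1/46252 (h = 1/(-46258 + 6) = 1/(-46252) = -1/46252 ≈ -2.1621e-5)
h + W(-66) = -1/46252 + 2*(-66) = -1/46252 - 132 = -6105265/46252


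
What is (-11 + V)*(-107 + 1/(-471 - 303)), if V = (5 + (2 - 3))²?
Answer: -414095/774 ≈ -535.01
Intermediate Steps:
V = 16 (V = (5 - 1)² = 4² = 16)
(-11 + V)*(-107 + 1/(-471 - 303)) = (-11 + 16)*(-107 + 1/(-471 - 303)) = 5*(-107 + 1/(-774)) = 5*(-107 - 1/774) = 5*(-82819/774) = -414095/774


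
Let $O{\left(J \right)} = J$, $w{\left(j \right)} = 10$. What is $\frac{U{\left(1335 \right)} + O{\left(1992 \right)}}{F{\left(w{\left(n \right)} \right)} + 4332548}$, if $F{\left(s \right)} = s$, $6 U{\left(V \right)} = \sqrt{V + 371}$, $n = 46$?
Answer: $\frac{332}{722093} + \frac{\sqrt{1706}}{25995348} \approx 0.00046136$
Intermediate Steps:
$U{\left(V \right)} = \frac{\sqrt{371 + V}}{6}$ ($U{\left(V \right)} = \frac{\sqrt{V + 371}}{6} = \frac{\sqrt{371 + V}}{6}$)
$\frac{U{\left(1335 \right)} + O{\left(1992 \right)}}{F{\left(w{\left(n \right)} \right)} + 4332548} = \frac{\frac{\sqrt{371 + 1335}}{6} + 1992}{10 + 4332548} = \frac{\frac{\sqrt{1706}}{6} + 1992}{4332558} = \left(1992 + \frac{\sqrt{1706}}{6}\right) \frac{1}{4332558} = \frac{332}{722093} + \frac{\sqrt{1706}}{25995348}$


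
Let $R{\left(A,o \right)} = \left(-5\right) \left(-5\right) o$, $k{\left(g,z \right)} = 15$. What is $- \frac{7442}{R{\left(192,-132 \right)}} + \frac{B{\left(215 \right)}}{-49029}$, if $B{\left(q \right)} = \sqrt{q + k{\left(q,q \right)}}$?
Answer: $\frac{3721}{1650} - \frac{\sqrt{230}}{49029} \approx 2.2548$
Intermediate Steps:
$B{\left(q \right)} = \sqrt{15 + q}$ ($B{\left(q \right)} = \sqrt{q + 15} = \sqrt{15 + q}$)
$R{\left(A,o \right)} = 25 o$
$- \frac{7442}{R{\left(192,-132 \right)}} + \frac{B{\left(215 \right)}}{-49029} = - \frac{7442}{25 \left(-132\right)} + \frac{\sqrt{15 + 215}}{-49029} = - \frac{7442}{-3300} + \sqrt{230} \left(- \frac{1}{49029}\right) = \left(-7442\right) \left(- \frac{1}{3300}\right) - \frac{\sqrt{230}}{49029} = \frac{3721}{1650} - \frac{\sqrt{230}}{49029}$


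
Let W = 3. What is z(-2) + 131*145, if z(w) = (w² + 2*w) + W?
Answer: 18998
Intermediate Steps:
z(w) = 3 + w² + 2*w (z(w) = (w² + 2*w) + 3 = 3 + w² + 2*w)
z(-2) + 131*145 = (3 + (-2)² + 2*(-2)) + 131*145 = (3 + 4 - 4) + 18995 = 3 + 18995 = 18998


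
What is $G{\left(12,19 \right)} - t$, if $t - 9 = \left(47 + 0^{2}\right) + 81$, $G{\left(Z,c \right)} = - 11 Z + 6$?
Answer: $-263$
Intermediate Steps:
$G{\left(Z,c \right)} = 6 - 11 Z$
$t = 137$ ($t = 9 + \left(\left(47 + 0^{2}\right) + 81\right) = 9 + \left(\left(47 + 0\right) + 81\right) = 9 + \left(47 + 81\right) = 9 + 128 = 137$)
$G{\left(12,19 \right)} - t = \left(6 - 132\right) - 137 = -126 - 137 = -263$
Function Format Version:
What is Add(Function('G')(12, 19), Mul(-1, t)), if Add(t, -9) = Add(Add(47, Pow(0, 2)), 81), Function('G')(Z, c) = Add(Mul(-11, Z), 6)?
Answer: -263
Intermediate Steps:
Function('G')(Z, c) = Add(6, Mul(-11, Z))
t = 137 (t = Add(9, Add(Add(47, Pow(0, 2)), 81)) = Add(9, Add(Add(47, 0), 81)) = Add(9, Add(47, 81)) = Add(9, 128) = 137)
Add(Function('G')(12, 19), Mul(-1, t)) = Add(Add(6, Mul(-11, 12)), Mul(-1, 137)) = Add(Add(6, -132), -137) = Add(-126, -137) = -263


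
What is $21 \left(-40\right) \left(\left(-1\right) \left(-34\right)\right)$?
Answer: $-28560$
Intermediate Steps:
$21 \left(-40\right) \left(\left(-1\right) \left(-34\right)\right) = \left(-840\right) 34 = -28560$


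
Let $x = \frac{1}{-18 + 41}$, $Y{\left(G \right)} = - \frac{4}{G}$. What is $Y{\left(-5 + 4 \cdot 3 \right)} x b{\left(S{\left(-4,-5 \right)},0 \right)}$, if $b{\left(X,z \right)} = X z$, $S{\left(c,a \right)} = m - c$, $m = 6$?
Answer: $0$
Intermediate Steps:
$S{\left(c,a \right)} = 6 - c$
$x = \frac{1}{23} \approx 0.043478$
$Y{\left(-5 + 4 \cdot 3 \right)} x b{\left(S{\left(-4,-5 \right)},0 \right)} = - \frac{4}{-5 + 4 \cdot 3} \cdot \frac{1}{23} \left(6 - -4\right) 0 = - \frac{4}{-5 + 12} \cdot \frac{1}{23} \left(6 + 4\right) 0 = - \frac{4}{7} \cdot \frac{1}{23} \cdot 10 \cdot 0 = \left(-4\right) \frac{1}{7} \cdot \frac{1}{23} \cdot 0 = \left(- \frac{4}{7}\right) \frac{1}{23} \cdot 0 = \left(- \frac{4}{161}\right) 0 = 0$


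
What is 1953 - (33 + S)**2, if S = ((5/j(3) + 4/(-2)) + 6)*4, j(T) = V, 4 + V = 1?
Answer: 1448/9 ≈ 160.89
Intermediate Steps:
V = -3 (V = -4 + 1 = -3)
j(T) = -3
S = 28/3 (S = ((5/(-3) + 4/(-2)) + 6)*4 = ((5*(-1/3) + 4*(-1/2)) + 6)*4 = ((-5/3 - 2) + 6)*4 = (-11/3 + 6)*4 = (7/3)*4 = 28/3 ≈ 9.3333)
1953 - (33 + S)**2 = 1953 - (33 + 28/3)**2 = 1953 - (127/3)**2 = 1953 - 1*16129/9 = 1953 - 16129/9 = 1448/9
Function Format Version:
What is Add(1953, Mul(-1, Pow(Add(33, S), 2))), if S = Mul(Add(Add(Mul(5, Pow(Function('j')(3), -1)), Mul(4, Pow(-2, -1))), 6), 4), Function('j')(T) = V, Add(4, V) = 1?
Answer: Rational(1448, 9) ≈ 160.89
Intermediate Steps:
V = -3 (V = Add(-4, 1) = -3)
Function('j')(T) = -3
S = Rational(28, 3) (S = Mul(Add(Add(Mul(5, Pow(-3, -1)), Mul(4, Pow(-2, -1))), 6), 4) = Mul(Add(Add(Mul(5, Rational(-1, 3)), Mul(4, Rational(-1, 2))), 6), 4) = Mul(Add(Add(Rational(-5, 3), -2), 6), 4) = Mul(Add(Rational(-11, 3), 6), 4) = Mul(Rational(7, 3), 4) = Rational(28, 3) ≈ 9.3333)
Add(1953, Mul(-1, Pow(Add(33, S), 2))) = Add(1953, Mul(-1, Pow(Add(33, Rational(28, 3)), 2))) = Add(1953, Mul(-1, Pow(Rational(127, 3), 2))) = Add(1953, Mul(-1, Rational(16129, 9))) = Add(1953, Rational(-16129, 9)) = Rational(1448, 9)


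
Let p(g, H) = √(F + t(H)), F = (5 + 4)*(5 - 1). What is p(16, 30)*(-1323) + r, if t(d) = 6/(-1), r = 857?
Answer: 857 - 1323*√30 ≈ -6389.4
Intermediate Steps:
t(d) = -6 (t(d) = 6*(-1) = -6)
F = 36 (F = 9*4 = 36)
p(g, H) = √30 (p(g, H) = √(36 - 6) = √30)
p(16, 30)*(-1323) + r = √30*(-1323) + 857 = -1323*√30 + 857 = 857 - 1323*√30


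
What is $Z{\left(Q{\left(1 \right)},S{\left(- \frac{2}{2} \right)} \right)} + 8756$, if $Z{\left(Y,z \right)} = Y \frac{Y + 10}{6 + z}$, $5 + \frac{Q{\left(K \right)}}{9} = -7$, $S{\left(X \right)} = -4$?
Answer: $14048$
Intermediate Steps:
$Q{\left(K \right)} = -108$ ($Q{\left(K \right)} = -45 + 9 \left(-7\right) = -45 - 63 = -108$)
$Z{\left(Y,z \right)} = \frac{Y \left(10 + Y\right)}{6 + z}$ ($Z{\left(Y,z \right)} = Y \frac{10 + Y}{6 + z} = \frac{Y \left(10 + Y\right)}{6 + z}$)
$Z{\left(Q{\left(1 \right)},S{\left(- \frac{2}{2} \right)} \right)} + 8756 = - \frac{108 \left(10 - 108\right)}{6 - 4} + 8756 = \left(-108\right) \frac{1}{2} \left(-98\right) + 8756 = 5292 + 8756 = 14048$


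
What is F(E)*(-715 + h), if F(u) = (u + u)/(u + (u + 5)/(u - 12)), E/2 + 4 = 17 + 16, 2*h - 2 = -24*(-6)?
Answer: -3425712/2731 ≈ -1254.4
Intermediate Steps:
h = 73 (h = 1 + (-24*(-6))/2 = 1 + (-12*(-12))/2 = 1 + (1/2)*144 = 1 + 72 = 73)
E = 58 (E = -8 + 2*(17 + 16) = -8 + 2*33 = -8 + 66 = 58)
F(u) = 2*u/(u + (5 + u)/(-12 + u)) (F(u) = (2*u)/(u + (5 + u)/(-12 + u)) = 2*u/(u + (5 + u)/(-12 + u)))
F(E)*(-715 + h) = (2*58*(-12 + 58)/(5 + 58**2 - 11*58))*(-715 + 73) = (2*58*46/(5 + 3364 - 638))*(-642) = (2*58*46/2731)*(-642) = (2*58*(1/2731)*46)*(-642) = (5336/2731)*(-642) = -3425712/2731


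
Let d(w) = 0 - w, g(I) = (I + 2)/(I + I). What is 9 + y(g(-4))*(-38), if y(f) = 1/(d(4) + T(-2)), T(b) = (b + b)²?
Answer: 35/6 ≈ 5.8333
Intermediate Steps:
g(I) = (2 + I)/(2*I) (g(I) = (2 + I)/((2*I)) = (2 + I)*(1/(2*I)) = (2 + I)/(2*I))
T(b) = 4*b² (T(b) = (2*b)² = 4*b²)
d(w) = -w
y(f) = 1/12 (y(f) = 1/(-1*4 + 4*(-2)²) = 1/(-4 + 4*4) = 1/(-4 + 16) = 1/12)
9 + y(g(-4))*(-38) = 9 + (1/12)*(-38) = 9 - 19/6 = 35/6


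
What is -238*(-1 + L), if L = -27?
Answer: 6664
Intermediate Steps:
-238*(-1 + L) = -238*(-1 - 27) = -238*(-28) = 6664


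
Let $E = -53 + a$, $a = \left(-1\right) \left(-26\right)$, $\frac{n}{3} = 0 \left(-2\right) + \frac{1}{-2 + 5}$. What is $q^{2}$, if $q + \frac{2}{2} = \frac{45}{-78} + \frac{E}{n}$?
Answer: $\frac{552049}{676} \approx 816.64$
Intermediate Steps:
$n = 1$ ($n = 3 \left(0 \left(-2\right) + \frac{1}{-2 + 5}\right) = 3 \left(0 + \frac{1}{3}\right) = 3 \cdot \frac{1}{3} = 1$)
$a = 26$
$E = -27$ ($E = -53 + 26 = -27$)
$q = - \frac{743}{26}$ ($q = -1 + \left(\frac{45}{-78} - \frac{27}{1}\right) = -1 + \left(45 \left(- \frac{1}{78}\right) - 27\right) = -1 - \frac{717}{26} = - \frac{743}{26} \approx -28.577$)
$q^{2} = \left(- \frac{743}{26}\right)^{2} = \frac{552049}{676}$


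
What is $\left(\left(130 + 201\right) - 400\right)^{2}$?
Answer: $4761$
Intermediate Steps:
$\left(\left(130 + 201\right) - 400\right)^{2} = \left(331 - 400\right)^{2} = \left(-69\right)^{2} = 4761$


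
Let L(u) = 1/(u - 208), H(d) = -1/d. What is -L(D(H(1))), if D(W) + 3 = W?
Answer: 1/212 ≈ 0.0047170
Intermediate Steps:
D(W) = -3 + W
L(u) = 1/(-208 + u)
-L(D(H(1))) = -1/(-208 + (-3 - 1/1)) = -1/(-208 + (-3 - 1*1)) = -1/(-208 + (-3 - 1)) = -1/(-208 - 4) = -1/(-212) = -1*(-1/212) = 1/212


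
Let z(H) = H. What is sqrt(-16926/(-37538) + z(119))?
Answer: sqrt(2241974)/137 ≈ 10.929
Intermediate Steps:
sqrt(-16926/(-37538) + z(119)) = sqrt(-16926/(-37538) + 119) = sqrt(-16926*(-1/37538) + 119) = sqrt(8463/18769 + 119) = sqrt(2241974/18769) = sqrt(2241974)/137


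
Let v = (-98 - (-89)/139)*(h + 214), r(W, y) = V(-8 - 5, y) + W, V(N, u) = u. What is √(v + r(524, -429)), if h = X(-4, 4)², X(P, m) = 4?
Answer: I*√430814515/139 ≈ 149.32*I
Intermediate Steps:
r(W, y) = W + y (r(W, y) = y + W = W + y)
h = 16 (h = 4² = 16)
v = -3112590/139 (v = (-98 - (-89)/139)*(16 + 214) = (-98 - (-89)/139)*230 = (-98 - 1*(-89/139))*230 = (-98 + 89/139)*230 = -13533/139*230 = -3112590/139 ≈ -22393.)
√(v + r(524, -429)) = √(-3112590/139 + (524 - 429)) = √(-3112590/139 + 95) = √(-3099385/139) = I*√430814515/139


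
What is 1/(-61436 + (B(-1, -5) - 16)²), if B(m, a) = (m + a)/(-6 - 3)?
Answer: -9/550808 ≈ -1.6340e-5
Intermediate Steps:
B(m, a) = -a/9 - m/9 (B(m, a) = (a + m)/(-9) = (a + m)*(-⅑) = -a/9 - m/9)
1/(-61436 + (B(-1, -5) - 16)²) = 1/(-61436 + ((-⅑*(-5) - ⅑*(-1)) - 16)²) = 1/(-61436 + ((5/9 + ⅑) - 16)²) = 1/(-61436 + (⅔ - 16)²) = 1/(-61436 + (-46/3)²) = 1/(-61436 + 2116/9) = 1/(-550808/9) = -9/550808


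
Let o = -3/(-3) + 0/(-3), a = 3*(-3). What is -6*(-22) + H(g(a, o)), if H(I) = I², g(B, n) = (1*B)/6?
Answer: 537/4 ≈ 134.25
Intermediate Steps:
a = -9
o = 1 (o = -3*(-⅓) + 0*(-⅓) = 1 + 0 = 1)
g(B, n) = B/6 (g(B, n) = B*(⅙) = B/6)
-6*(-22) + H(g(a, o)) = -6*(-22) + ((⅙)*(-9))² = 132 + (-3/2)² = 132 + 9/4 = 537/4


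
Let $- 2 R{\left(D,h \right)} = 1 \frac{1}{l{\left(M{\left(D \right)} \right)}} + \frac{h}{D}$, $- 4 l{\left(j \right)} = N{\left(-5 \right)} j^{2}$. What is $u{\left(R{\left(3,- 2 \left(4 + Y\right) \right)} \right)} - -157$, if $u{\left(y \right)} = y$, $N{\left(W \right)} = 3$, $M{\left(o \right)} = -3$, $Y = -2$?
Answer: $\frac{4259}{27} \approx 157.74$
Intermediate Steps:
$l{\left(j \right)} = - \frac{3 j^{2}}{4}$
$R{\left(D,h \right)} = \frac{2}{27} - \frac{h}{2 D}$ ($R{\left(D,h \right)} = - \frac{1 \frac{1}{\left(- \frac{3}{4}\right) \left(-3\right)^{2}} + \frac{h}{D}}{2} = - \frac{1 \frac{1}{\left(- \frac{3}{4}\right) 9} + \frac{h}{D}}{2} = - \frac{1 \frac{1}{- \frac{27}{4}} + \frac{h}{D}}{2} = - \frac{1 \left(- \frac{4}{27}\right) + \frac{h}{D}}{2} = - \frac{- \frac{4}{27} + \frac{h}{D}}{2} = \frac{2}{27} - \frac{h}{2 D}$)
$u{\left(R{\left(3,- 2 \left(4 + Y\right) \right)} \right)} - -157 = \left(\frac{2}{27} - \frac{\left(-2\right) \left(4 - 2\right)}{2 \cdot 3}\right) - -157 = \left(\frac{2}{27} - \frac{1}{2} \left(\left(-2\right) 2\right) \frac{1}{3}\right) + 157 = \left(\frac{2}{27} - \left(-2\right) \frac{1}{3}\right) + 157 = \left(\frac{2}{27} + \frac{2}{3}\right) + 157 = \frac{20}{27} + 157 = \frac{4259}{27}$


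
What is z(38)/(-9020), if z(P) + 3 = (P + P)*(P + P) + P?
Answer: -5811/9020 ≈ -0.64423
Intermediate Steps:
z(P) = -3 + P + 4*P**2 (z(P) = -3 + ((P + P)*(P + P) + P) = -3 + ((2*P)*(2*P) + P) = -3 + (4*P**2 + P) = -3 + (P + 4*P**2) = -3 + P + 4*P**2)
z(38)/(-9020) = (-3 + 38 + 4*38**2)/(-9020) = (-3 + 38 + 4*1444)*(-1/9020) = (-3 + 38 + 5776)*(-1/9020) = 5811*(-1/9020) = -5811/9020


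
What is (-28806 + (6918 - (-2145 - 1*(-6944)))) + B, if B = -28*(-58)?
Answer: -25063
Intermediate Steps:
B = 1624
(-28806 + (6918 - (-2145 - 1*(-6944)))) + B = (-28806 + (6918 - (-2145 - 1*(-6944)))) + 1624 = (-28806 + (6918 - (-2145 + 6944))) + 1624 = (-28806 + (6918 - 1*4799)) + 1624 = (-28806 + (6918 - 4799)) + 1624 = (-28806 + 2119) + 1624 = -26687 + 1624 = -25063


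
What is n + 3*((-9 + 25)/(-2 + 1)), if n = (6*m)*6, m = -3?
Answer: -156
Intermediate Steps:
n = -108 (n = (6*(-3))*6 = -18*6 = -108)
n + 3*((-9 + 25)/(-2 + 1)) = -108 + 3*((-9 + 25)/(-2 + 1)) = -108 + 3*(16/(-1)) = -108 + 3*(16*(-1)) = -108 + 3*(-16) = -108 - 48 = -156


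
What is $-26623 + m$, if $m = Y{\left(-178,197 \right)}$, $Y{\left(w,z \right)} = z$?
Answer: $-26426$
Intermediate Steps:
$m = 197$
$-26623 + m = -26623 + 197 = -26426$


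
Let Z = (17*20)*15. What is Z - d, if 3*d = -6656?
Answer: 21956/3 ≈ 7318.7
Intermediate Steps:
d = -6656/3 (d = (1/3)*(-6656) = -6656/3 ≈ -2218.7)
Z = 5100 (Z = 340*15 = 5100)
Z - d = 5100 - 1*(-6656/3) = 5100 + 6656/3 = 21956/3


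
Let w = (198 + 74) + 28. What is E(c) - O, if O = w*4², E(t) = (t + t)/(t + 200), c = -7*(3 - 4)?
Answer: -993586/207 ≈ -4799.9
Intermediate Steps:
c = 7 (c = -7*(-1) = 7)
w = 300 (w = 272 + 28 = 300)
E(t) = 2*t/(200 + t) (E(t) = (2*t)/(200 + t) = 2*t/(200 + t))
O = 4800 (O = 300*4² = 300*16 = 4800)
E(c) - O = 2*7/(200 + 7) - 1*4800 = 2*7/207 - 4800 = 2*7*(1/207) - 4800 = 14/207 - 4800 = -993586/207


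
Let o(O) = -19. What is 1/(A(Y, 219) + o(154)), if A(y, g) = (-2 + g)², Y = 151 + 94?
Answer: 1/47070 ≈ 2.1245e-5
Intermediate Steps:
Y = 245
1/(A(Y, 219) + o(154)) = 1/((-2 + 219)² - 19) = 1/(217² - 19) = 1/(47089 - 19) = 1/47070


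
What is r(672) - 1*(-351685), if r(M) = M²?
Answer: 803269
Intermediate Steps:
r(672) - 1*(-351685) = 672² - 1*(-351685) = 451584 + 351685 = 803269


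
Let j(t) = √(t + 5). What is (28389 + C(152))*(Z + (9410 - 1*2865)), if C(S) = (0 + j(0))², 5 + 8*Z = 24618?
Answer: 1092785681/4 ≈ 2.7320e+8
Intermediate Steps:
Z = 24613/8 (Z = -5/8 + (⅛)*24618 = -5/8 + 12309/4 = 24613/8 ≈ 3076.6)
j(t) = √(5 + t)
C(S) = 5 (C(S) = (0 + √(5 + 0))² = (0 + √5)² = (√5)² = 5)
(28389 + C(152))*(Z + (9410 - 1*2865)) = (28389 + 5)*(24613/8 + (9410 - 1*2865)) = 28394*(24613/8 + (9410 - 2865)) = 28394*(24613/8 + 6545) = 28394*(76973/8) = 1092785681/4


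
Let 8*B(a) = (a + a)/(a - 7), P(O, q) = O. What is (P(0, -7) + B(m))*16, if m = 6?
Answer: -24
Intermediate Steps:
B(a) = a/(4*(-7 + a)) (B(a) = ((a + a)/(a - 7))/8 = ((2*a)/(-7 + a))/8 = (2*a/(-7 + a))/8 = a/(4*(-7 + a)))
(P(0, -7) + B(m))*16 = (0 + (1/4)*6/(-7 + 6))*16 = (0 + (1/4)*6/(-1))*16 = (0 + (1/4)*6*(-1))*16 = (0 - 3/2)*16 = -3/2*16 = -24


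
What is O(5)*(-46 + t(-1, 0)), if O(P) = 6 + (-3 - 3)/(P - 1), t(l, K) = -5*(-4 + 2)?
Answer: -162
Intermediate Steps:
t(l, K) = 10 (t(l, K) = -5*(-2) = 10)
O(P) = 6 - 6/(-1 + P)
O(5)*(-46 + t(-1, 0)) = (6*(-2 + 5)/(-1 + 5))*(-46 + 10) = (6*3/4)*(-36) = (6*(¼)*3)*(-36) = (9/2)*(-36) = -162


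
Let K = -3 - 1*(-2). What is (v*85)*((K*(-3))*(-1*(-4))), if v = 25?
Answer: 25500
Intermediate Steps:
K = -1 (K = -3 + 2 = -1)
(v*85)*((K*(-3))*(-1*(-4))) = (25*85)*((-1*(-3))*(-1*(-4))) = 2125*(3*4) = 2125*12 = 25500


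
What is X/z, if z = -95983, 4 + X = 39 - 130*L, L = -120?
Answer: -295/1811 ≈ -0.16289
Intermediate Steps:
X = 15635 (X = -4 + (39 - 130*(-120)) = -4 + (39 + 15600) = -4 + 15639 = 15635)
X/z = 15635/(-95983) = 15635*(-1/95983) = -295/1811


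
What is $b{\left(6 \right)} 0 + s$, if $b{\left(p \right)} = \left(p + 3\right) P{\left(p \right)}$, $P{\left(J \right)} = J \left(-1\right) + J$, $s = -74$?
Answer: $-74$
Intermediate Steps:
$P{\left(J \right)} = 0$ ($P{\left(J \right)} = - J + J = 0$)
$b{\left(p \right)} = 0$ ($b{\left(p \right)} = \left(p + 3\right) 0 = \left(3 + p\right) 0 = 0$)
$b{\left(6 \right)} 0 + s = 0 \cdot 0 - 74 = 0 - 74 = -74$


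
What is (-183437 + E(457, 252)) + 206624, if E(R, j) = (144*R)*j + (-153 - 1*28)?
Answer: 16606622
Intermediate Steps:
E(R, j) = -181 + 144*R*j (E(R, j) = 144*R*j + (-153 - 28) = 144*R*j - 181 = -181 + 144*R*j)
(-183437 + E(457, 252)) + 206624 = (-183437 + (-181 + 144*457*252)) + 206624 = (-183437 + (-181 + 16583616)) + 206624 = (-183437 + 16583435) + 206624 = 16399998 + 206624 = 16606622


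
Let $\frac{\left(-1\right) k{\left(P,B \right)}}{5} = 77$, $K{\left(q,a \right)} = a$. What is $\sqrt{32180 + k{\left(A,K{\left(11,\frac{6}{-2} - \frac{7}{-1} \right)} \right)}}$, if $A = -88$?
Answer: $\sqrt{31795} \approx 178.31$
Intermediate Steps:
$k{\left(P,B \right)} = -385$ ($k{\left(P,B \right)} = \left(-5\right) 77 = -385$)
$\sqrt{32180 + k{\left(A,K{\left(11,\frac{6}{-2} - \frac{7}{-1} \right)} \right)}} = \sqrt{32180 - 385} = \sqrt{31795}$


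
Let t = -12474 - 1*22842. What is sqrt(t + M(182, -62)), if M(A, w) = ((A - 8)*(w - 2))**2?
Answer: 6*sqrt(3443755) ≈ 11134.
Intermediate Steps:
t = -35316 (t = -12474 - 22842 = -35316)
M(A, w) = (-8 + A)**2*(-2 + w)**2 (M(A, w) = ((-8 + A)*(-2 + w))**2 = (-8 + A)**2*(-2 + w)**2)
sqrt(t + M(182, -62)) = sqrt(-35316 + (-8 + 182)**2*(-2 - 62)**2) = sqrt(-35316 + 174**2*(-64)**2) = sqrt(-35316 + 30276*4096) = sqrt(-35316 + 124010496) = sqrt(123975180) = 6*sqrt(3443755)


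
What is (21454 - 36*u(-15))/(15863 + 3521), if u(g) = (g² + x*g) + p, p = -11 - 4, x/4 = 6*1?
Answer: 13427/9692 ≈ 1.3854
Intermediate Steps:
x = 24 (x = 4*(6*1) = 4*6 = 24)
p = -15
u(g) = -15 + g² + 24*g (u(g) = (g² + 24*g) - 15 = -15 + g² + 24*g)
(21454 - 36*u(-15))/(15863 + 3521) = (21454 - 36*(-15 + (-15)² + 24*(-15)))/(15863 + 3521) = (21454 - 36*(-15 + 225 - 360))/19384 = (21454 - 36*(-150))*(1/19384) = (21454 + 5400)*(1/19384) = 26854*(1/19384) = 13427/9692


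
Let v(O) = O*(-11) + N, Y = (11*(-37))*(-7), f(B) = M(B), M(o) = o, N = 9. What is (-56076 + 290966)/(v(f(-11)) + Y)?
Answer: 234890/2979 ≈ 78.849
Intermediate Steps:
f(B) = B
Y = 2849 (Y = -407*(-7) = 2849)
v(O) = 9 - 11*O (v(O) = O*(-11) + 9 = -11*O + 9 = 9 - 11*O)
(-56076 + 290966)/(v(f(-11)) + Y) = (-56076 + 290966)/((9 - 11*(-11)) + 2849) = 234890/((9 + 121) + 2849) = 234890/(130 + 2849) = 234890/2979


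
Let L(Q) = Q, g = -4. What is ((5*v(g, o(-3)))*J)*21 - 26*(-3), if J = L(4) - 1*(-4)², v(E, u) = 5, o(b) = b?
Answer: -6222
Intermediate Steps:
J = -12 (J = 4 - 1*(-4)² = 4 - 1*16 = 4 - 16 = -12)
((5*v(g, o(-3)))*J)*21 - 26*(-3) = ((5*5)*(-12))*21 - 26*(-3) = (25*(-12))*21 + 78 = -300*21 + 78 = -6300 + 78 = -6222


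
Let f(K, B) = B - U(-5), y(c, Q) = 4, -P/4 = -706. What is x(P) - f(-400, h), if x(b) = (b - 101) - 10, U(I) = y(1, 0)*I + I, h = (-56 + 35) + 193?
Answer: 2516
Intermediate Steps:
P = 2824 (P = -4*(-706) = 2824)
h = 172 (h = -21 + 193 = 172)
U(I) = 5*I (U(I) = 4*I + I = 5*I)
x(b) = -111 + b (x(b) = (-101 + b) - 10 = -111 + b)
f(K, B) = 25 + B (f(K, B) = B - 5*(-5) = B - 1*(-25) = B + 25 = 25 + B)
x(P) - f(-400, h) = (-111 + 2824) - (25 + 172) = 2713 - 1*197 = 2713 - 197 = 2516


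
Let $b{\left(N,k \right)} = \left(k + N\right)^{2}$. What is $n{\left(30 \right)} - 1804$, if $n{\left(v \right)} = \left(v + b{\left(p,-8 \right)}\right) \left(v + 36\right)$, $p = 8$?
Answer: $176$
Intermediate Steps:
$b{\left(N,k \right)} = \left(N + k\right)^{2}$
$n{\left(v \right)} = v \left(36 + v\right)$ ($n{\left(v \right)} = \left(v + \left(8 - 8\right)^{2}\right) \left(v + 36\right) = \left(v + 0^{2}\right) \left(36 + v\right) = \left(v + 0\right) \left(36 + v\right) = v \left(36 + v\right)$)
$n{\left(30 \right)} - 1804 = 30 \left(36 + 30\right) - 1804 = 30 \cdot 66 - 1804 = 1980 - 1804 = 176$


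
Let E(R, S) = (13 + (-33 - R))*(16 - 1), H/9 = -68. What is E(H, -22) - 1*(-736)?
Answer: 9616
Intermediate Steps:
H = -612 (H = 9*(-68) = -612)
E(R, S) = -300 - 15*R (E(R, S) = (-20 - R)*15 = -300 - 15*R)
E(H, -22) - 1*(-736) = (-300 - 15*(-612)) - 1*(-736) = (-300 + 9180) + 736 = 8880 + 736 = 9616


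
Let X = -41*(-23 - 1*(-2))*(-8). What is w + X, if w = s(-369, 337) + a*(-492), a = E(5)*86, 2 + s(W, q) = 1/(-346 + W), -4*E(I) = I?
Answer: 32889999/715 ≈ 46000.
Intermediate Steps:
E(I) = -I/4
s(W, q) = -2 + 1/(-346 + W)
a = -215/2 (a = -¼*5*86 = -5/4*86 = -215/2 ≈ -107.50)
X = -6888 (X = -41*(-23 + 2)*(-8) = -41*(-21)*(-8) = 861*(-8) = -6888)
w = 37814919/715 (w = (693 - 2*(-369))/(-346 - 369) - 215/2*(-492) = (693 + 738)/(-715) + 52890 = -1/715*1431 + 52890 = -1431/715 + 52890 = 37814919/715 ≈ 52888.)
w + X = 37814919/715 - 6888 = 32889999/715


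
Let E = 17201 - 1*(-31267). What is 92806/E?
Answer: 6629/3462 ≈ 1.9148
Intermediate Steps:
E = 48468 (E = 17201 + 31267 = 48468)
92806/E = 92806/48468 = 92806*(1/48468) = 6629/3462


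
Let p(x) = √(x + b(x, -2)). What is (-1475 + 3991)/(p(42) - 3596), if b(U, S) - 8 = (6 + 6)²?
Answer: -4523768/6465511 - 1258*√194/6465511 ≈ -0.70239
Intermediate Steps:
b(U, S) = 152 (b(U, S) = 8 + (6 + 6)² = 8 + 12² = 8 + 144 = 152)
p(x) = √(152 + x) (p(x) = √(x + 152) = √(152 + x))
(-1475 + 3991)/(p(42) - 3596) = (-1475 + 3991)/(√(152 + 42) - 3596) = 2516/(√194 - 3596) = 2516/(-3596 + √194)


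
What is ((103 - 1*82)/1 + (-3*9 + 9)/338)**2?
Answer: 12531600/28561 ≈ 438.77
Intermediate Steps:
((103 - 1*82)/1 + (-3*9 + 9)/338)**2 = ((103 - 82)*1 + (-27 + 9)*(1/338))**2 = (21*1 - 18*1/338)**2 = (21 - 9/169)**2 = (3540/169)**2 = 12531600/28561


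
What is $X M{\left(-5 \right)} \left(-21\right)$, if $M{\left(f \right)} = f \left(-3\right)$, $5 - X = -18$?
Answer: $-7245$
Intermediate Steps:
$X = 23$ ($X = 5 - -18 = 5 + 18 = 23$)
$M{\left(f \right)} = - 3 f$
$X M{\left(-5 \right)} \left(-21\right) = 23 \left(\left(-3\right) \left(-5\right)\right) \left(-21\right) = 23 \cdot 15 \left(-21\right) = 345 \left(-21\right) = -7245$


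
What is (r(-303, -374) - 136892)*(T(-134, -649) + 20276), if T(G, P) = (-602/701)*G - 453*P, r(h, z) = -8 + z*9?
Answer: -30912668426906/701 ≈ -4.4098e+10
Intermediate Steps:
r(h, z) = -8 + 9*z
T(G, P) = -453*P - 602*G/701 (T(G, P) = (-602*1/701)*G - 453*P = -602*G/701 - 453*P = -453*P - 602*G/701)
(r(-303, -374) - 136892)*(T(-134, -649) + 20276) = ((-8 + 9*(-374)) - 136892)*((-453*(-649) - 602/701*(-134)) + 20276) = ((-8 - 3366) - 136892)*((293997 + 80668/701) + 20276) = (-3374 - 136892)*(206172565/701 + 20276) = -140266*220386041/701 = -30912668426906/701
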